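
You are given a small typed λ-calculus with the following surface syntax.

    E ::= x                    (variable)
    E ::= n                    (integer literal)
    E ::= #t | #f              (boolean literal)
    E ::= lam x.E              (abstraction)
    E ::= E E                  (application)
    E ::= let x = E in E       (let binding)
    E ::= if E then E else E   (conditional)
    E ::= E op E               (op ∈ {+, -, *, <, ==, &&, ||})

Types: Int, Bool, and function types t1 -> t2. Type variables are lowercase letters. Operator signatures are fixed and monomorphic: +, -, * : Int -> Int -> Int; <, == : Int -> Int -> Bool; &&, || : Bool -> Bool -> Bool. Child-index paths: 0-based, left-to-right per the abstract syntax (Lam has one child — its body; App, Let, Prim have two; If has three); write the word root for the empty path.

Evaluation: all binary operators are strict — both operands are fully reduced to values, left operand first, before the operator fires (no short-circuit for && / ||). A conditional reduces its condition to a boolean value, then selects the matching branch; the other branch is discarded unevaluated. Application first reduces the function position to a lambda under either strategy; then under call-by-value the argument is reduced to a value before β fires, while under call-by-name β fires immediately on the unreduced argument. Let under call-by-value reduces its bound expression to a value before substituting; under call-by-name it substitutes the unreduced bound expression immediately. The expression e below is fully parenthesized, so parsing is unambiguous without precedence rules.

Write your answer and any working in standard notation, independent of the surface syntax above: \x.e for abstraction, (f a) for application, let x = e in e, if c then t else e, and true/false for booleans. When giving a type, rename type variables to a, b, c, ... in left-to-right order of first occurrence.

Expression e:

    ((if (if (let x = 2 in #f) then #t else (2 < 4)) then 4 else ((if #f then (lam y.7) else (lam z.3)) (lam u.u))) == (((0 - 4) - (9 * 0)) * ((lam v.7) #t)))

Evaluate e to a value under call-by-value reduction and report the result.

Answer: false

Trace:
step 0: ((if (if (let x = 2 in false) then true else (2 < 4)) then 4 else ((if false then (\y.7) else (\z.3)) (\u.u))) == (((0 - 4) - (9 * 0)) * ((\v.7) true)))
step 1: [let@0.0.0] ((if (if false then true else (2 < 4)) then 4 else ((if false then (\y.7) else (\z.3)) (\u.u))) == (((0 - 4) - (9 * 0)) * ((\v.7) true)))
step 2: [if@0.0] ((if (2 < 4) then 4 else ((if false then (\y.7) else (\z.3)) (\u.u))) == (((0 - 4) - (9 * 0)) * ((\v.7) true)))
step 3: [delta@0.0] ((if true then 4 else ((if false then (\y.7) else (\z.3)) (\u.u))) == (((0 - 4) - (9 * 0)) * ((\v.7) true)))
step 4: [if@0] (4 == (((0 - 4) - (9 * 0)) * ((\v.7) true)))
step 5: [delta@1.0.0] (4 == ((-4 - (9 * 0)) * ((\v.7) true)))
step 6: [delta@1.0.1] (4 == ((-4 - 0) * ((\v.7) true)))
step 7: [delta@1.0] (4 == (-4 * ((\v.7) true)))
step 8: [beta@1.1] (4 == (-4 * 7))
step 9: [delta@1] (4 == -28)
step 10: [delta@root] false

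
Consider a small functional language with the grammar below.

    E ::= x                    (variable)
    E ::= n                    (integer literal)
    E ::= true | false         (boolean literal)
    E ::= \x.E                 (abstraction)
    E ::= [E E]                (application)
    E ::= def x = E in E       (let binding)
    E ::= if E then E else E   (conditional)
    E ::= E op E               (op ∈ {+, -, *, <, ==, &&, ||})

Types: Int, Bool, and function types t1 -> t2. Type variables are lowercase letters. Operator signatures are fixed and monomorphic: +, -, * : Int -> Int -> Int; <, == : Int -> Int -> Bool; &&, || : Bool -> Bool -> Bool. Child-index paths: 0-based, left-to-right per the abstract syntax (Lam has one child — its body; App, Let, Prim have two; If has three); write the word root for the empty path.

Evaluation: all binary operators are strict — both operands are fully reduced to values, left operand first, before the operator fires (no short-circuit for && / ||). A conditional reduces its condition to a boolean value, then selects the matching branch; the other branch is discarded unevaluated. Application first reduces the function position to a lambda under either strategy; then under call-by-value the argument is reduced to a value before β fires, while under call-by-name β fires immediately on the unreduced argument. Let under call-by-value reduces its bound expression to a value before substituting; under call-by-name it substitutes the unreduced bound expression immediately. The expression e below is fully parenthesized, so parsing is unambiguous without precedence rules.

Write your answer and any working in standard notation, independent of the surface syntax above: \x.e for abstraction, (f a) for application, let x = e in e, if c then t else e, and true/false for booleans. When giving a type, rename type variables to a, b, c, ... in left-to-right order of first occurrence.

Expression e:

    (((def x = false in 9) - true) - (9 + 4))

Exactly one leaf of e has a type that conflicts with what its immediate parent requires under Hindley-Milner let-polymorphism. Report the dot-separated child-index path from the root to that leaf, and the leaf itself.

Working:
let x : Bool
  unify Int ~ Int
  unify Bool ~ Int
  FAIL: mismatch Bool ~ Int

Answer: 0.1 : true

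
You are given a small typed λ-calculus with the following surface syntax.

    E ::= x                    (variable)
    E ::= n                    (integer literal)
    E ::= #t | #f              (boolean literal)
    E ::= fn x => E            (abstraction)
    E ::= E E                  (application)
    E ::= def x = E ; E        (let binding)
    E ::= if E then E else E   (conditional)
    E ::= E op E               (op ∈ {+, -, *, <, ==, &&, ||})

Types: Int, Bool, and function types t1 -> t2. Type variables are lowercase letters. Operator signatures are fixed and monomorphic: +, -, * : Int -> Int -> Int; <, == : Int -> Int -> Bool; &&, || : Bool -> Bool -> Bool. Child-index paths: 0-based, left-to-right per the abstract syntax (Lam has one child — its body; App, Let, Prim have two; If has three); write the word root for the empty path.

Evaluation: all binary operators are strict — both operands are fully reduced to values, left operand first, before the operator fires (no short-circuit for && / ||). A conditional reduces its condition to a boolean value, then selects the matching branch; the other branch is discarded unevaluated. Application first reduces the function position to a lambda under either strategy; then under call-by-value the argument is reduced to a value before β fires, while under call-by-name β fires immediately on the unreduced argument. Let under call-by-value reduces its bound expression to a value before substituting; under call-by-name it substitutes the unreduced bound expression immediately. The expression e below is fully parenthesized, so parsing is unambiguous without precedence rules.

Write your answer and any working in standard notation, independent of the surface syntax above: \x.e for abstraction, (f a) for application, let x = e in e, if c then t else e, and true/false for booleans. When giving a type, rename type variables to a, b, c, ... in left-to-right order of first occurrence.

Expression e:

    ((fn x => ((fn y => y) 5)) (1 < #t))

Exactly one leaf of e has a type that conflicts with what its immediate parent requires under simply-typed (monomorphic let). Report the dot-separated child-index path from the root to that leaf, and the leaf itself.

Working:
y : b
\y._ : b -> b
  unify b -> b ~ Int -> c
  unify b ~ Int
  unify Int ~ c
_ _ : Int
\x._ : a -> Int
  unify Int ~ Int
  unify Bool ~ Int
  FAIL: mismatch Bool ~ Int

Answer: 1.1 : true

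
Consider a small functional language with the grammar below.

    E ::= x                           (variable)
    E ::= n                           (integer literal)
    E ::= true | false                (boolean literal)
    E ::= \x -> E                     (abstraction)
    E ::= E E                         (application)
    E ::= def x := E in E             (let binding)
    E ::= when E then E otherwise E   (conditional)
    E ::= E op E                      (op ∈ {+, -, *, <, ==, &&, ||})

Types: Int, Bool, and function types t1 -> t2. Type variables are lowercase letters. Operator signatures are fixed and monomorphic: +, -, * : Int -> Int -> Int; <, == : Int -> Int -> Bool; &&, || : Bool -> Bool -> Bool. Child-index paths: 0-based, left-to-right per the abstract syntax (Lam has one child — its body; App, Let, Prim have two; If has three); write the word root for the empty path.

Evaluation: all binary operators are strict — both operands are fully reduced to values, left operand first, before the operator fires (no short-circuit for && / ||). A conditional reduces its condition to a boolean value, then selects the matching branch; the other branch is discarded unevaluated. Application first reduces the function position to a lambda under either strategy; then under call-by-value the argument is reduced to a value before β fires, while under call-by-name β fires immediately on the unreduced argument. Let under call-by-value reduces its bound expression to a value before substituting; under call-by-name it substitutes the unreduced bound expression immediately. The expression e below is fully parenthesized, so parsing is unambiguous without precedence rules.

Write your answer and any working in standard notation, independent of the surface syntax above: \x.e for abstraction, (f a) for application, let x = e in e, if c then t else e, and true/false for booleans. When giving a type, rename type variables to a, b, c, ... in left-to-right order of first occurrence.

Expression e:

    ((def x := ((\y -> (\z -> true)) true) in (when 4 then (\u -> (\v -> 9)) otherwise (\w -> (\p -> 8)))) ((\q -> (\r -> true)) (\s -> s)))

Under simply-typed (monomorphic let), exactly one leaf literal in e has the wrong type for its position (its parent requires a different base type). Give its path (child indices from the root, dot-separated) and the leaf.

Answer: 0.1.0 : 4

Trace:
\z._ : b -> Bool
\y._ : a -> b -> Bool
  unify a -> b -> Bool ~ Bool -> c
  unify a ~ Bool
  unify b -> Bool ~ c
_ _ : b -> Bool
let x : b -> Bool
  unify Int ~ Bool
  FAIL: mismatch Int ~ Bool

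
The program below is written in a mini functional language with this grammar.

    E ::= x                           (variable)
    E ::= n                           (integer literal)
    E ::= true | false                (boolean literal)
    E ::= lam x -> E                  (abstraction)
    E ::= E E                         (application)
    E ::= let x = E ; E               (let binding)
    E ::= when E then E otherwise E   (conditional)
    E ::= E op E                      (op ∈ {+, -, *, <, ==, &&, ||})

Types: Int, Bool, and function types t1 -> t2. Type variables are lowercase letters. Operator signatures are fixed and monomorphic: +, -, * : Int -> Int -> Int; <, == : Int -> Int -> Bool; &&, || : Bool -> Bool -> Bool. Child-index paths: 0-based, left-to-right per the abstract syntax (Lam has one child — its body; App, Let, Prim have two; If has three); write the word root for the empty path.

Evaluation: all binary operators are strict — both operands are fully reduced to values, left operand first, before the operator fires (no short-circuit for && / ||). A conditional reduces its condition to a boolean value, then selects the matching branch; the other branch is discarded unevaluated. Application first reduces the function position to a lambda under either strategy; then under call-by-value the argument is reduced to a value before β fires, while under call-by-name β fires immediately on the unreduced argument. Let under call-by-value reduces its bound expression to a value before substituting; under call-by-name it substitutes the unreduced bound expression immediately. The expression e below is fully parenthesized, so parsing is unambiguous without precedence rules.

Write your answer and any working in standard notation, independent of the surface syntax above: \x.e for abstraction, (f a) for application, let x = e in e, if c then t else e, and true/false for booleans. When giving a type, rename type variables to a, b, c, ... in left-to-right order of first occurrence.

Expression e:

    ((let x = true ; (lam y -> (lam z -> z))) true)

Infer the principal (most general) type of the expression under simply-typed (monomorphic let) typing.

Trace:
let x : Bool
z : b
\z._ : b -> b
\y._ : a -> b -> b
  unify a -> b -> b ~ Bool -> c
  unify a ~ Bool
  unify b -> b ~ c
_ _ : b -> b

Answer: a -> a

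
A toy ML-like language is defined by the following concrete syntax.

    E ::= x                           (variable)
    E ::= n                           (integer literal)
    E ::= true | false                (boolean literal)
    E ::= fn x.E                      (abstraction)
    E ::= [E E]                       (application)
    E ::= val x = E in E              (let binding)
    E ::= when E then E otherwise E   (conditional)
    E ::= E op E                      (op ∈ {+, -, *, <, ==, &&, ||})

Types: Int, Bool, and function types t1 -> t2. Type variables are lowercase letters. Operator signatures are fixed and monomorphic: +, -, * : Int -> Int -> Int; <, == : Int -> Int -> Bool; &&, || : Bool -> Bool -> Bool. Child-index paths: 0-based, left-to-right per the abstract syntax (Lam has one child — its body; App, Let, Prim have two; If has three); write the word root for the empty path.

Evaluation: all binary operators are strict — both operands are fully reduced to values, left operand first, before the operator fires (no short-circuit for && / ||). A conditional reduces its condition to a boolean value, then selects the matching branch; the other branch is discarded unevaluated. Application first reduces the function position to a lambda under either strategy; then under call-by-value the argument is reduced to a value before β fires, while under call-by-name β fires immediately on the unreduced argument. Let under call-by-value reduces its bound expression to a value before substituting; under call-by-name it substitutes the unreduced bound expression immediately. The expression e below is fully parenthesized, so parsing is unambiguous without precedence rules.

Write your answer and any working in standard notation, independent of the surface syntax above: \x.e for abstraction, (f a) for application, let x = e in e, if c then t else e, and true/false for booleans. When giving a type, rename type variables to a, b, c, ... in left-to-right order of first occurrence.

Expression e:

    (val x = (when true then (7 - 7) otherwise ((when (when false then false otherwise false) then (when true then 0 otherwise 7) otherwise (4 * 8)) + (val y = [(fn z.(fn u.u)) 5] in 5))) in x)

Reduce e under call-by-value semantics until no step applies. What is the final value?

Derivation:
step 0: (let x = (if true then (7 - 7) else ((if (if false then false else false) then (if true then 0 else 7) else (4 * 8)) + (let y = ((\z.(\u.u)) 5) in 5))) in x)
step 1: [if@0] (let x = (7 - 7) in x)
step 2: [delta@0] (let x = 0 in x)
step 3: [let@root] 0

Answer: 0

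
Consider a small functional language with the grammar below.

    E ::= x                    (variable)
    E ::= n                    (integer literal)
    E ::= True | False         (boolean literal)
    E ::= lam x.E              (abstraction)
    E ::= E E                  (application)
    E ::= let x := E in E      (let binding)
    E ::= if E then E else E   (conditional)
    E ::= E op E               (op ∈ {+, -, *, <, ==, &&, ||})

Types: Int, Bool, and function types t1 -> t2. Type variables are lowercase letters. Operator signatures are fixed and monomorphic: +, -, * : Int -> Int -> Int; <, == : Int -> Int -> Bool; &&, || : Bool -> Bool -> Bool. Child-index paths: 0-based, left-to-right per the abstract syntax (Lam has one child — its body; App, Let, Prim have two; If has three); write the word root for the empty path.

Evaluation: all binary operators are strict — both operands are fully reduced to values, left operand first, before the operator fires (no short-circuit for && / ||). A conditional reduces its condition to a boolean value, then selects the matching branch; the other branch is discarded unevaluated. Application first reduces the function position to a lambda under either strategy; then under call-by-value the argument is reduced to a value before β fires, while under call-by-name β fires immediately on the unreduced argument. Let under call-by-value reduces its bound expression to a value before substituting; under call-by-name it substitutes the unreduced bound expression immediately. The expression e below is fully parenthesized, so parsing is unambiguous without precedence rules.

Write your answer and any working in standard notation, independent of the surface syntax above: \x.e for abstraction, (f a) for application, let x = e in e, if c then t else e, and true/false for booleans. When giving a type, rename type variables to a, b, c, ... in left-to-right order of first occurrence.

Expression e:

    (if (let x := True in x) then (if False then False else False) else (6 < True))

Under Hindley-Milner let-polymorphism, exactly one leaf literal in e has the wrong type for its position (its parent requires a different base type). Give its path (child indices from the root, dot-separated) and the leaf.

Trace:
let x : Bool
x : Bool
  unify Bool ~ Bool
  unify Bool ~ Bool
  unify Bool ~ Bool
  unify Int ~ Int
  unify Bool ~ Int
  FAIL: mismatch Bool ~ Int

Answer: 2.1 : true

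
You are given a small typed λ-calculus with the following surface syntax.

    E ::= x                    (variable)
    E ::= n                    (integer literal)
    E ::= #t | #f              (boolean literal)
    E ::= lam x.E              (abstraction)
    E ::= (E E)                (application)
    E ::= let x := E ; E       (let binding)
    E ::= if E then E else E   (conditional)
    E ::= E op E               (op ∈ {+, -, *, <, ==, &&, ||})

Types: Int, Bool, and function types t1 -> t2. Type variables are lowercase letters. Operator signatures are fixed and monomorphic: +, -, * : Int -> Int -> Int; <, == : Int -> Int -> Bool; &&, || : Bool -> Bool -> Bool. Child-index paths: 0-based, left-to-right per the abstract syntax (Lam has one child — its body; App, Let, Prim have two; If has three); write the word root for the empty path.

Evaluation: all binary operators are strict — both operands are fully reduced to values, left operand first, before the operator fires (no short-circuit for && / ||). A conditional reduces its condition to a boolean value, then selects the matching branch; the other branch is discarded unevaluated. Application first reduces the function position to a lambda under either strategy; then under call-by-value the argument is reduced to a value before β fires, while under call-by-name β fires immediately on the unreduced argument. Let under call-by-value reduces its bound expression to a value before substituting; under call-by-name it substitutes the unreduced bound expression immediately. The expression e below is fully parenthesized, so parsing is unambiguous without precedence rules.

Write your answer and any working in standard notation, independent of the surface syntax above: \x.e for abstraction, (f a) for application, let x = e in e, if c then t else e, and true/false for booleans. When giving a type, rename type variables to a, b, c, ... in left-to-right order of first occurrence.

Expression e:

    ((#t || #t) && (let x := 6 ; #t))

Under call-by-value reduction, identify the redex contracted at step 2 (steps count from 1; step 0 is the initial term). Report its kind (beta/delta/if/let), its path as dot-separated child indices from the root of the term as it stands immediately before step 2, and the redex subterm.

Working:
step 0: ((true || true) && (let x = 6 in true))
step 1: [delta@0] (true && (let x = 6 in true))
step 2: [let@1] (true && true)

Answer: let at 1 : (let x = 6 in true)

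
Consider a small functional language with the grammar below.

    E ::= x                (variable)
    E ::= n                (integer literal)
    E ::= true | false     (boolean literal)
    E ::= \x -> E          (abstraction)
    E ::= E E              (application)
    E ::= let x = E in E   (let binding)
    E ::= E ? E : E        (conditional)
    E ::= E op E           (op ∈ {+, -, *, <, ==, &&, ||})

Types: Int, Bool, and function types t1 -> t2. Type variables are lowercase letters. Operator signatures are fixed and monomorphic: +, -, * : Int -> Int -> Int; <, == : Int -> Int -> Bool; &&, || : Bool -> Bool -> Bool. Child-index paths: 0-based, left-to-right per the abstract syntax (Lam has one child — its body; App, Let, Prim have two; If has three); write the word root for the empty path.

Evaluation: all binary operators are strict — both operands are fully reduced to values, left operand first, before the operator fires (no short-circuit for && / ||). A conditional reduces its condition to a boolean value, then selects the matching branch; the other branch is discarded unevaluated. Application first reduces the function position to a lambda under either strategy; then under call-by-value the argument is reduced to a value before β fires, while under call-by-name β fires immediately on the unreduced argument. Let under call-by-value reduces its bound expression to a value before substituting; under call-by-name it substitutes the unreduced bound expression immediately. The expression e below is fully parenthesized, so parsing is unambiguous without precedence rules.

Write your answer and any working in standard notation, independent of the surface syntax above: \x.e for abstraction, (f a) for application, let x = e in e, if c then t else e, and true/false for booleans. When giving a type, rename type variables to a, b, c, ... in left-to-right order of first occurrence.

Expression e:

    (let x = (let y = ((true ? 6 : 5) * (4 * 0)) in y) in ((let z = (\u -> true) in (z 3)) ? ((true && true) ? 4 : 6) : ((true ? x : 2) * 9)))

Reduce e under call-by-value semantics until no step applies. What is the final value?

Working:
step 0: (let x = (let y = ((if true then 6 else 5) * (4 * 0)) in y) in (if (let z = (\u.true) in (z 3)) then (if (true && true) then 4 else 6) else ((if true then x else 2) * 9)))
step 1: [if@0.0.0] (let x = (let y = (6 * (4 * 0)) in y) in (if (let z = (\u.true) in (z 3)) then (if (true && true) then 4 else 6) else ((if true then x else 2) * 9)))
step 2: [delta@0.0.1] (let x = (let y = (6 * 0) in y) in (if (let z = (\u.true) in (z 3)) then (if (true && true) then 4 else 6) else ((if true then x else 2) * 9)))
step 3: [delta@0.0] (let x = (let y = 0 in y) in (if (let z = (\u.true) in (z 3)) then (if (true && true) then 4 else 6) else ((if true then x else 2) * 9)))
step 4: [let@0] (let x = 0 in (if (let z = (\u.true) in (z 3)) then (if (true && true) then 4 else 6) else ((if true then x else 2) * 9)))
step 5: [let@root] (if (let z = (\u.true) in (z 3)) then (if (true && true) then 4 else 6) else ((if true then 0 else 2) * 9))
step 6: [let@0] (if ((\u.true) 3) then (if (true && true) then 4 else 6) else ((if true then 0 else 2) * 9))
step 7: [beta@0] (if true then (if (true && true) then 4 else 6) else ((if true then 0 else 2) * 9))
step 8: [if@root] (if (true && true) then 4 else 6)
step 9: [delta@0] (if true then 4 else 6)
step 10: [if@root] 4

Answer: 4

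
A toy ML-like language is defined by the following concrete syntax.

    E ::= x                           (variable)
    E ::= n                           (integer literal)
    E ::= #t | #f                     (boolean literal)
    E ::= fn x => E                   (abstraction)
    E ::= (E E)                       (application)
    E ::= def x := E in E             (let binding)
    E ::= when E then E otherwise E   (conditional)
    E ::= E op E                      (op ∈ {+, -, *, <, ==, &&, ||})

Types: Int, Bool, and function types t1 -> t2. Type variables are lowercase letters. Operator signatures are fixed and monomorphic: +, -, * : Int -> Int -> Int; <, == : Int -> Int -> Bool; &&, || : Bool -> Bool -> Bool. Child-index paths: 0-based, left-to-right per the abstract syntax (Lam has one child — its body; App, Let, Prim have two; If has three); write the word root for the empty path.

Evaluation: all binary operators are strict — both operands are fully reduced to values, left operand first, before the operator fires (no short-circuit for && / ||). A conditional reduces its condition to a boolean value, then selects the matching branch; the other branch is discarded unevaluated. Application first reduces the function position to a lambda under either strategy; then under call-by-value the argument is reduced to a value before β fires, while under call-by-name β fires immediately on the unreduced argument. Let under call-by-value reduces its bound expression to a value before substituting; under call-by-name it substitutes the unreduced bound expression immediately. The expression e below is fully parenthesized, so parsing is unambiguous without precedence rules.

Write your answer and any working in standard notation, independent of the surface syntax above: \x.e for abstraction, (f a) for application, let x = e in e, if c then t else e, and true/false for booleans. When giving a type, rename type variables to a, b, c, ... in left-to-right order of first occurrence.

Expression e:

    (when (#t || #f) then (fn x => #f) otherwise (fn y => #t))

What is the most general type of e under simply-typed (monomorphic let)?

Answer: a -> Bool

Trace:
  unify Bool ~ Bool
  unify Bool ~ Bool
  unify Bool ~ Bool
\x._ : a -> Bool
\y._ : b -> Bool
  unify a -> Bool ~ b -> Bool
  unify a ~ b
  unify Bool ~ Bool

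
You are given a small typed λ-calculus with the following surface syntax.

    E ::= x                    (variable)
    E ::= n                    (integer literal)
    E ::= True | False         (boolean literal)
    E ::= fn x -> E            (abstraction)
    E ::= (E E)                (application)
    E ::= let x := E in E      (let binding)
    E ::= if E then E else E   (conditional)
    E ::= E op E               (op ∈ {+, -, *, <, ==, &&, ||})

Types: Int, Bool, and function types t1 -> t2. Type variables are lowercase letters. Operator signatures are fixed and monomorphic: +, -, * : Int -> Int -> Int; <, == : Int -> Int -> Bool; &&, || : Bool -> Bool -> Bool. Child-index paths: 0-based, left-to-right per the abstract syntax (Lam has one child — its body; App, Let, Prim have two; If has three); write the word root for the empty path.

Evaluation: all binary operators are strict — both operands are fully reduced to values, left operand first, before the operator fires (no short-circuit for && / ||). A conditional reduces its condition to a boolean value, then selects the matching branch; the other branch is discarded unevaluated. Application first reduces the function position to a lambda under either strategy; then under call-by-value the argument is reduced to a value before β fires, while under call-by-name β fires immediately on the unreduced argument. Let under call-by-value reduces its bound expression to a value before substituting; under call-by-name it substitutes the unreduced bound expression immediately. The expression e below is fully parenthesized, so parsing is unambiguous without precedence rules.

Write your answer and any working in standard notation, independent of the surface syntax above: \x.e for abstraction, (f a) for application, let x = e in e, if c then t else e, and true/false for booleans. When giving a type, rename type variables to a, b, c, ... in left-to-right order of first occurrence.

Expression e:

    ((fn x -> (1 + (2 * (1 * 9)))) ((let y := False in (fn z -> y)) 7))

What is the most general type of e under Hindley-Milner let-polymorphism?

Answer: Int

Working:
  unify Int ~ Int
  unify Int ~ Int
  unify Int ~ Int
  unify Int ~ Int
  unify Int ~ Int
  unify Int ~ Int
\x._ : a -> Int
let y : Bool
y : Bool
\z._ : b -> Bool
  unify b -> Bool ~ Int -> c
  unify b ~ Int
  unify Bool ~ c
_ _ : Bool
  unify a -> Int ~ Bool -> d
  unify a ~ Bool
  unify Int ~ d
_ _ : Int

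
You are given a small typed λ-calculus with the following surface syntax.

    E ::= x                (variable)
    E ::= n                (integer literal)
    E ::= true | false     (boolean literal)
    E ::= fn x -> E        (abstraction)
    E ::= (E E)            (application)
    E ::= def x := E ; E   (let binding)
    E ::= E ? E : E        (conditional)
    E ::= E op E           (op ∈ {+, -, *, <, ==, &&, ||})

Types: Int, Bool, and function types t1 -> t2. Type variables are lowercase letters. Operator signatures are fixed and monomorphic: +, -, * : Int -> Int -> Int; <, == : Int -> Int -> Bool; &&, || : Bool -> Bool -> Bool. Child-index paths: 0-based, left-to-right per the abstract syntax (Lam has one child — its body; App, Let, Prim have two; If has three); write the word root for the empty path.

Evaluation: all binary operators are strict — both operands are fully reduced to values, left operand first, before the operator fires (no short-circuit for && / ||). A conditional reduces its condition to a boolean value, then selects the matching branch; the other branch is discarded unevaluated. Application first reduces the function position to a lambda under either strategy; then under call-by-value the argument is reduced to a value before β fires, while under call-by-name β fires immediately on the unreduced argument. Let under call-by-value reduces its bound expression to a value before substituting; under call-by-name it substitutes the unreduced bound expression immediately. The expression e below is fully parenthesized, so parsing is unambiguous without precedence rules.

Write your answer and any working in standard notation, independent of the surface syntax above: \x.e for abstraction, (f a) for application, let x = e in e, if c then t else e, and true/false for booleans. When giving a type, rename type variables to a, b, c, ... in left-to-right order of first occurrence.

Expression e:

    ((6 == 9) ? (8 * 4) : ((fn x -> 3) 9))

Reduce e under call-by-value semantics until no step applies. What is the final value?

Answer: 3

Trace:
step 0: (if (6 == 9) then (8 * 4) else ((\x.3) 9))
step 1: [delta@0] (if false then (8 * 4) else ((\x.3) 9))
step 2: [if@root] ((\x.3) 9)
step 3: [beta@root] 3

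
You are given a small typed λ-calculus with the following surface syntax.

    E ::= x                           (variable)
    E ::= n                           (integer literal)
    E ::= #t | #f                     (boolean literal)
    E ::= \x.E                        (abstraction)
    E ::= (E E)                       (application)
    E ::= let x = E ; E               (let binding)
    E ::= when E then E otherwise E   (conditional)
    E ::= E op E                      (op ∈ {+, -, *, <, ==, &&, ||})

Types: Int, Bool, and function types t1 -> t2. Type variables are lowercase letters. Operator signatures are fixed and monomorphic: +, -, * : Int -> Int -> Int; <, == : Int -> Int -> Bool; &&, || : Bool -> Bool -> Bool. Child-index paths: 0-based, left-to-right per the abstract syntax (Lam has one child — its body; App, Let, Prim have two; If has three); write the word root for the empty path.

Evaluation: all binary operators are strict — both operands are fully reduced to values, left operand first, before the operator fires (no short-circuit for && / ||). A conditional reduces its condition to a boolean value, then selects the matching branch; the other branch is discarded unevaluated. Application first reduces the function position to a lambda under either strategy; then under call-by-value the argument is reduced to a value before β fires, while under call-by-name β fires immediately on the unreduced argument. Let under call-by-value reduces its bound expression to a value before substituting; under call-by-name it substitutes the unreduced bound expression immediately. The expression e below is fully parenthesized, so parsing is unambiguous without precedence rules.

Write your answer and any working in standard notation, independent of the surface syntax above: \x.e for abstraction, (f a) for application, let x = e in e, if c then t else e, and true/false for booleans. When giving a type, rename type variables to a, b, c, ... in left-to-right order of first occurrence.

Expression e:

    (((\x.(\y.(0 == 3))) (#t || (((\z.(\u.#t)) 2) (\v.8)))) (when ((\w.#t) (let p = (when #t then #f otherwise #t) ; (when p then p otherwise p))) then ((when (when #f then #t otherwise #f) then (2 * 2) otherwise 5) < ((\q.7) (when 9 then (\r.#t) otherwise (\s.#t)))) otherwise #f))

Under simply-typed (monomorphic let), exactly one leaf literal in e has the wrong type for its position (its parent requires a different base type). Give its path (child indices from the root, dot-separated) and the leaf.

Answer: 1.1.1.1.0 : 9

Working:
  unify Int ~ Int
  unify Int ~ Int
\y._ : b -> Bool
\x._ : a -> b -> Bool
  unify Bool ~ Bool
\u._ : d -> Bool
\z._ : c -> d -> Bool
  unify c -> d -> Bool ~ Int -> e
  unify c ~ Int
  unify d -> Bool ~ e
_ _ : d -> Bool
\v._ : f -> Int
  unify d -> Bool ~ (f -> Int) -> g
  unify d ~ f -> Int
  unify Bool ~ g
_ _ : Bool
  unify Bool ~ Bool
  unify a -> b -> Bool ~ Bool -> h
  unify a ~ Bool
  unify b -> Bool ~ h
_ _ : b -> Bool
\w._ : i -> Bool
  unify Bool ~ Bool
  unify Bool ~ Bool
let p : Bool
p : Bool
  unify Bool ~ Bool
p : Bool
p : Bool
  unify Bool ~ Bool
  unify i -> Bool ~ Bool -> j
  unify i ~ Bool
  unify Bool ~ j
_ _ : Bool
  unify Bool ~ Bool
  unify Bool ~ Bool
  unify Bool ~ Bool
  unify Bool ~ Bool
  unify Int ~ Int
  unify Int ~ Int
  unify Int ~ Int
  unify Int ~ Int
\q._ : k -> Int
  unify Int ~ Bool
  FAIL: mismatch Int ~ Bool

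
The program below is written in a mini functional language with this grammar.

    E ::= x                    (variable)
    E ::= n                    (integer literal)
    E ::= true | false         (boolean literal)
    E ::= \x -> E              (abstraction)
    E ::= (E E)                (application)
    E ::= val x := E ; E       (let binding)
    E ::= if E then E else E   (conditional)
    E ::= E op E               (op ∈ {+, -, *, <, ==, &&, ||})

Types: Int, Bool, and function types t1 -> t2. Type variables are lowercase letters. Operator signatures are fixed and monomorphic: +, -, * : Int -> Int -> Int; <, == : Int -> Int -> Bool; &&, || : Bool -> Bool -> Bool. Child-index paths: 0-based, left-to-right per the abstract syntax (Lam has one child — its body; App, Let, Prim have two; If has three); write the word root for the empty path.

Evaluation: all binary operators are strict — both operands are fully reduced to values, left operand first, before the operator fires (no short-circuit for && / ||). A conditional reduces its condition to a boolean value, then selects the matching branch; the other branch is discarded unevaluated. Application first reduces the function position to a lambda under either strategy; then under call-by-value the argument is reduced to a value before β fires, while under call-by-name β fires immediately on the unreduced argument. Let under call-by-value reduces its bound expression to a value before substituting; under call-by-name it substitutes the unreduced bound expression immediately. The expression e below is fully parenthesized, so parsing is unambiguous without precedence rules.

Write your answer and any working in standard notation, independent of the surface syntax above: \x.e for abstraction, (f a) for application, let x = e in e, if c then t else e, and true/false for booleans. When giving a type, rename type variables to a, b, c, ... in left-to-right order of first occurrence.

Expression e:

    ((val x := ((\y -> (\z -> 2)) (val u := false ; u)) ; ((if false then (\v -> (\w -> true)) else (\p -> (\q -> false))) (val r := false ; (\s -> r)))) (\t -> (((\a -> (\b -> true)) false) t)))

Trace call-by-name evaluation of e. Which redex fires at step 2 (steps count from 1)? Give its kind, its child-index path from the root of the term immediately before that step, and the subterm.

Answer: if at 0.0 : (if false then (\v.(\w.true)) else (\p.(\q.false)))

Trace:
step 0: ((let x = ((\y.(\z.2)) (let u = false in u)) in ((if false then (\v.(\w.true)) else (\p.(\q.false))) (let r = false in (\s.r)))) (\t.(((\a.(\b.true)) false) t)))
step 1: [let@0] (((if false then (\v.(\w.true)) else (\p.(\q.false))) (let r = false in (\s.r))) (\t.(((\a.(\b.true)) false) t)))
step 2: [if@0.0] (((\p.(\q.false)) (let r = false in (\s.r))) (\t.(((\a.(\b.true)) false) t)))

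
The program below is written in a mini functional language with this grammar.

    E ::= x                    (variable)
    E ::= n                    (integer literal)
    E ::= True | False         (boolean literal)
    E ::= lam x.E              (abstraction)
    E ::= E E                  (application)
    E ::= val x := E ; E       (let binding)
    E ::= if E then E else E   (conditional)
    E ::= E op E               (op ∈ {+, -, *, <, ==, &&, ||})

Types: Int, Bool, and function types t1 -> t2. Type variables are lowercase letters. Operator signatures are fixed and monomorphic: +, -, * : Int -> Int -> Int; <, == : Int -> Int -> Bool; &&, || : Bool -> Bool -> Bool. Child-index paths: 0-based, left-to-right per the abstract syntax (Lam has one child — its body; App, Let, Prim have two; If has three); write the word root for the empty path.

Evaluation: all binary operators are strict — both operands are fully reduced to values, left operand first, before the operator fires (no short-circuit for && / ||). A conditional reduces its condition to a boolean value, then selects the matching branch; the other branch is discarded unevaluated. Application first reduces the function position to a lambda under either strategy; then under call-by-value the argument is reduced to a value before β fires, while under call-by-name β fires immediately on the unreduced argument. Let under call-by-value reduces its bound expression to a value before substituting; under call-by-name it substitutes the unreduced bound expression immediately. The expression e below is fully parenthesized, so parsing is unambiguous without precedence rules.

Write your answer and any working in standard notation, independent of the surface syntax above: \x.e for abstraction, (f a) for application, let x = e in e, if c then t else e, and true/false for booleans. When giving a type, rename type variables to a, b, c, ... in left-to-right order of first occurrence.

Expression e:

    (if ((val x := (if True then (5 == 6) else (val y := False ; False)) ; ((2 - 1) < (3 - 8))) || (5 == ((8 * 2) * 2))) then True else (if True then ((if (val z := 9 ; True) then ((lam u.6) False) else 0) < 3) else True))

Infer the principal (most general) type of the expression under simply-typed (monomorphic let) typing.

Trace:
  unify Bool ~ Bool
  unify Int ~ Int
  unify Int ~ Int
let y : Bool
  unify Bool ~ Bool
let x : Bool
  unify Int ~ Int
  unify Int ~ Int
  unify Int ~ Int
  unify Int ~ Int
  unify Int ~ Int
  unify Int ~ Int
  unify Bool ~ Bool
  unify Int ~ Int
  unify Int ~ Int
  unify Int ~ Int
  unify Int ~ Int
  unify Int ~ Int
  unify Int ~ Int
  unify Bool ~ Bool
  unify Bool ~ Bool
  unify Bool ~ Bool
let z : Int
  unify Bool ~ Bool
\u._ : a -> Int
  unify a -> Int ~ Bool -> b
  unify a ~ Bool
  unify Int ~ b
_ _ : Int
  unify Int ~ Int
  unify Int ~ Int
  unify Int ~ Int
  unify Bool ~ Bool
  unify Bool ~ Bool

Answer: Bool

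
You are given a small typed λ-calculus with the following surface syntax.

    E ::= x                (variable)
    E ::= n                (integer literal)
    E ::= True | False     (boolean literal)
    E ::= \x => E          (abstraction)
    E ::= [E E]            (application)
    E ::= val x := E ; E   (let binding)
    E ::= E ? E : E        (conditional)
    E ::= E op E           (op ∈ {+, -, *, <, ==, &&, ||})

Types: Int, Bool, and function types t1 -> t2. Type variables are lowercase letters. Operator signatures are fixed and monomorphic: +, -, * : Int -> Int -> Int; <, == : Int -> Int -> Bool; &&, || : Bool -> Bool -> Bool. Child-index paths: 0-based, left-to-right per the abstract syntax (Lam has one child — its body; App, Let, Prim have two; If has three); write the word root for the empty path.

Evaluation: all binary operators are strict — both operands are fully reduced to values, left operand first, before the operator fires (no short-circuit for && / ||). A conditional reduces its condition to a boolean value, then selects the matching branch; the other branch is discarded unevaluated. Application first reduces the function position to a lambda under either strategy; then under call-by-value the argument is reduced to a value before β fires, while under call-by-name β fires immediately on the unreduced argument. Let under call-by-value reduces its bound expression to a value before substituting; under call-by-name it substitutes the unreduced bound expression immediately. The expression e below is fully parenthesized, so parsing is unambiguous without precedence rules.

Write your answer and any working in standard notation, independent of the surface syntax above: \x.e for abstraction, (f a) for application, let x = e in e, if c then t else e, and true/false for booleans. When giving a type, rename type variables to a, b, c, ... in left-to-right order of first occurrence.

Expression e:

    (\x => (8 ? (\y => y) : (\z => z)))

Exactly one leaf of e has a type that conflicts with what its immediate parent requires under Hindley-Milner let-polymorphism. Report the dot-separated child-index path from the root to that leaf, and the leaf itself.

Derivation:
  unify Int ~ Bool
  FAIL: mismatch Int ~ Bool

Answer: 0.0 : 8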